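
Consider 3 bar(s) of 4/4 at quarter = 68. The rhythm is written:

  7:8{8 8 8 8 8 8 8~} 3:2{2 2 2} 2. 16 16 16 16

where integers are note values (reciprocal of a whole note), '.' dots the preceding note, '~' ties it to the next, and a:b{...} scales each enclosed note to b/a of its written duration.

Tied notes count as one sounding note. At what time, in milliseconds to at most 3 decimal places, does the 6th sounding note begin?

note 6 onset = 20/7b = 2521.008ms

1. 0.0ms @ 0 + 504.202ms (4/7)
2. 504.202ms @ 4/7 + 504.202ms (4/7)
3. 1008.403ms @ 8/7 + 504.202ms (4/7)
4. 1512.605ms @ 12/7 + 504.202ms (4/7)
5. 2016.807ms @ 16/7 + 504.202ms (4/7)
6. 2521.008ms @ 20/7 + 504.202ms (4/7)
7. 3025.21ms @ 24/7 + 1680.672ms (40/21)
8. 4705.882ms @ 16/3 + 1176.471ms (4/3)
9. 5882.353ms @ 20/3 + 1176.471ms (4/3)
10. 7058.824ms @ 8 + 2647.059ms (3)
11. 9705.882ms @ 11 + 220.588ms (1/4)
12. 9926.471ms @ 45/4 + 220.588ms (1/4)
13. 10147.059ms @ 23/2 + 220.588ms (1/4)
14. 10367.647ms @ 47/4 + 220.588ms (1/4)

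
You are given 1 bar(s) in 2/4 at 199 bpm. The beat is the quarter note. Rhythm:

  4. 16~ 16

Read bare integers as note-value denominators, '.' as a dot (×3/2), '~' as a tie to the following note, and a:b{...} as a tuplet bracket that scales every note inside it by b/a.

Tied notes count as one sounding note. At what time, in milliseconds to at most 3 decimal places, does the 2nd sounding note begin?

note 2 onset = 3/2b = 452.261ms

1. 0.0ms @ 0 + 452.261ms (3/2)
2. 452.261ms @ 3/2 + 150.754ms (1/2)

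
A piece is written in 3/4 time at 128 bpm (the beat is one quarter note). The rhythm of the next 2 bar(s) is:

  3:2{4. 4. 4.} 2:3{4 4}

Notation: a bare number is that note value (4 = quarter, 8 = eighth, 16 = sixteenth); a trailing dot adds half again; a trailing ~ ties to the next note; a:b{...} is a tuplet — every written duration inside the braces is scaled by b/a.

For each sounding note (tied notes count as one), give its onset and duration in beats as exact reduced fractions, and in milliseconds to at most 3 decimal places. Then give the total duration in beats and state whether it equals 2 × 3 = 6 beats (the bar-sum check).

1) 0.0ms=0b +468.75ms=1b
2) 468.75ms=1b +468.75ms=1b
3) 937.5ms=2b +468.75ms=1b
4) 1406.25ms=3b +703.125ms=3/2b
5) 2109.375ms=9/2b +703.125ms=3/2b
Σ=6b of 6 (128bpm 3/4) — PASS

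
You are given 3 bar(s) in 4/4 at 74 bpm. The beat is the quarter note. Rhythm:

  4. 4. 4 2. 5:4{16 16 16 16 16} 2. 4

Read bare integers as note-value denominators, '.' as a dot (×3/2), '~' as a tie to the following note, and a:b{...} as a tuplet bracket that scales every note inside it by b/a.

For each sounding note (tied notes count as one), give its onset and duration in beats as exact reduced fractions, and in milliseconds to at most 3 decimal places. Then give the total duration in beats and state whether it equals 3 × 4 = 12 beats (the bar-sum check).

1) 0.0ms=0b +1216.216ms=3/2b
2) 1216.216ms=3/2b +1216.216ms=3/2b
3) 2432.432ms=3b +810.811ms=1b
4) 3243.243ms=4b +2432.432ms=3b
5) 5675.676ms=7b +162.162ms=1/5b
6) 5837.838ms=36/5b +162.162ms=1/5b
7) 6000.0ms=37/5b +162.162ms=1/5b
8) 6162.162ms=38/5b +162.162ms=1/5b
9) 6324.324ms=39/5b +162.162ms=1/5b
10) 6486.486ms=8b +2432.432ms=3b
11) 8918.919ms=11b +810.811ms=1b
Σ=12b of 12 (74bpm 4/4) — PASS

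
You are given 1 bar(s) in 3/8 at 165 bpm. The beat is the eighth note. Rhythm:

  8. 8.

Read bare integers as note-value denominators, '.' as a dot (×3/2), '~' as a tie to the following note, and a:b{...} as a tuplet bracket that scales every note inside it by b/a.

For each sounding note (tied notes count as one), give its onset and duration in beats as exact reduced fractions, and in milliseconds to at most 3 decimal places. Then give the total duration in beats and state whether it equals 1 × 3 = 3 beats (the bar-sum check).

1) 0.0ms=0b +545.455ms=3/2b
2) 545.455ms=3/2b +545.455ms=3/2b
Σ=3b of 3 (165bpm 3/8) — PASS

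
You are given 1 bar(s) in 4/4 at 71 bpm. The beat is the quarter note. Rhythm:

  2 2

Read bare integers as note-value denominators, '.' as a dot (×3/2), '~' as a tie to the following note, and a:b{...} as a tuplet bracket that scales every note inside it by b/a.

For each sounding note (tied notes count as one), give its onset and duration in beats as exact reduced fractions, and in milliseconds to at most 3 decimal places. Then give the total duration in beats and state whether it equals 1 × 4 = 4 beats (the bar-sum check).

1) 0.0ms=0b +1690.141ms=2b
2) 1690.141ms=2b +1690.141ms=2b
Σ=4b of 4 (71bpm 4/4) — PASS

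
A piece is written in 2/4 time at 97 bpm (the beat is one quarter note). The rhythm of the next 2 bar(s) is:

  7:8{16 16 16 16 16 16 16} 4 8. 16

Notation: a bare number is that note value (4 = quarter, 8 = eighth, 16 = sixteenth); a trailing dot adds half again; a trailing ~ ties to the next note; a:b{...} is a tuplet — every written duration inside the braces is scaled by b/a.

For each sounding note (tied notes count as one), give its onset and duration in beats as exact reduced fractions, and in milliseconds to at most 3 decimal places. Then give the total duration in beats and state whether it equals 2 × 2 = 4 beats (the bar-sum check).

1) 0.0ms=0b +176.73ms=2/7b
2) 176.73ms=2/7b +176.73ms=2/7b
3) 353.461ms=4/7b +176.73ms=2/7b
4) 530.191ms=6/7b +176.73ms=2/7b
5) 706.922ms=8/7b +176.73ms=2/7b
6) 883.652ms=10/7b +176.73ms=2/7b
7) 1060.383ms=12/7b +176.73ms=2/7b
8) 1237.113ms=2b +618.557ms=1b
9) 1855.67ms=3b +463.918ms=3/4b
10) 2319.588ms=15/4b +154.639ms=1/4b
Σ=4b of 4 (97bpm 2/4) — PASS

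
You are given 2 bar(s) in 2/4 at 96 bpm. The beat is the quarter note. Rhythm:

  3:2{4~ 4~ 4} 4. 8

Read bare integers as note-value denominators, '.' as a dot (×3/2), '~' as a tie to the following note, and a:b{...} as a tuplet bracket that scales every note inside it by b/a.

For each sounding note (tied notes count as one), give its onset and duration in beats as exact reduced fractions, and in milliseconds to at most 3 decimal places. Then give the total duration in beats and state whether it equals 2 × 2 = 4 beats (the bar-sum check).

1) 0.0ms=0b +1250.0ms=2b
2) 1250.0ms=2b +937.5ms=3/2b
3) 2187.5ms=7/2b +312.5ms=1/2b
Σ=4b of 4 (96bpm 2/4) — PASS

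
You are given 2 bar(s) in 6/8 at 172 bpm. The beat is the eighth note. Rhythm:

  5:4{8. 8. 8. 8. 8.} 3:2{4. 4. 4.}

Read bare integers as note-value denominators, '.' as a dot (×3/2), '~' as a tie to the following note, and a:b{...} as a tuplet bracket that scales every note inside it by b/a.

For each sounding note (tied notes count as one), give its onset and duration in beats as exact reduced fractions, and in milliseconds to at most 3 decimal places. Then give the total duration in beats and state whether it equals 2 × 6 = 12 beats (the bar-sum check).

1) 0.0ms=0b +418.605ms=6/5b
2) 418.605ms=6/5b +418.605ms=6/5b
3) 837.209ms=12/5b +418.605ms=6/5b
4) 1255.814ms=18/5b +418.605ms=6/5b
5) 1674.419ms=24/5b +418.605ms=6/5b
6) 2093.023ms=6b +697.674ms=2b
7) 2790.698ms=8b +697.674ms=2b
8) 3488.372ms=10b +697.674ms=2b
Σ=12b of 12 (172bpm 6/8) — PASS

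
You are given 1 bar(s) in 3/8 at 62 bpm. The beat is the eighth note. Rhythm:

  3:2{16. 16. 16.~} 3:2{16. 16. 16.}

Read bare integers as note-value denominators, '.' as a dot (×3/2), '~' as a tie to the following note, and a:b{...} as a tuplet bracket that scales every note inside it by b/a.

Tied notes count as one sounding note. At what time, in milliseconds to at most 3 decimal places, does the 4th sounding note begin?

1. 0.0ms @ 0 + 483.871ms (1/2)
2. 483.871ms @ 1/2 + 483.871ms (1/2)
3. 967.742ms @ 1 + 967.742ms (1)
4. 1935.484ms @ 2 + 483.871ms (1/2)
5. 2419.355ms @ 5/2 + 483.871ms (1/2)

note 4 onset = 2b = 1935.484ms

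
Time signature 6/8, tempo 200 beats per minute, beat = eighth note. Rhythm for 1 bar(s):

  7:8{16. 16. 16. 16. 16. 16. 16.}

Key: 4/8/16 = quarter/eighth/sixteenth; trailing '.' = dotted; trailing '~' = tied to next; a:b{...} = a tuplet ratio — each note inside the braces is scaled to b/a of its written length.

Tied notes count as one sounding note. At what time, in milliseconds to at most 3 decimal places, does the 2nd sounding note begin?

note 2 onset = 6/7b = 257.143ms

1. 0.0ms @ 0 + 257.143ms (6/7)
2. 257.143ms @ 6/7 + 257.143ms (6/7)
3. 514.286ms @ 12/7 + 257.143ms (6/7)
4. 771.429ms @ 18/7 + 257.143ms (6/7)
5. 1028.571ms @ 24/7 + 257.143ms (6/7)
6. 1285.714ms @ 30/7 + 257.143ms (6/7)
7. 1542.857ms @ 36/7 + 257.143ms (6/7)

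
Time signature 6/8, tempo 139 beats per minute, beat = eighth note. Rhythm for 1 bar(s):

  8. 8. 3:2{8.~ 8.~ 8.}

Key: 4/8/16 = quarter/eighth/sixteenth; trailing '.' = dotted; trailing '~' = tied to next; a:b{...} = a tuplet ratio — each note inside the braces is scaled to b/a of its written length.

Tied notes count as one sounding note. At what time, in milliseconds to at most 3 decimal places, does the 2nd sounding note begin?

1. 0.0ms @ 0 + 647.482ms (3/2)
2. 647.482ms @ 3/2 + 647.482ms (3/2)
3. 1294.964ms @ 3 + 1294.964ms (3)

note 2 onset = 3/2b = 647.482ms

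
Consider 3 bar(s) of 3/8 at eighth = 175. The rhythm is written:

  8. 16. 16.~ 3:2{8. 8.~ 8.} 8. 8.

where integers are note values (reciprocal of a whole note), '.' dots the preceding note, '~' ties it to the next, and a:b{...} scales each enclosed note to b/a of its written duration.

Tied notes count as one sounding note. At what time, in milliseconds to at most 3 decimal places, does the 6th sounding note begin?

1. 0.0ms @ 0 + 514.286ms (3/2)
2. 514.286ms @ 3/2 + 257.143ms (3/4)
3. 771.429ms @ 9/4 + 600.0ms (7/4)
4. 1371.429ms @ 4 + 685.714ms (2)
5. 2057.143ms @ 6 + 514.286ms (3/2)
6. 2571.429ms @ 15/2 + 514.286ms (3/2)

note 6 onset = 15/2b = 2571.429ms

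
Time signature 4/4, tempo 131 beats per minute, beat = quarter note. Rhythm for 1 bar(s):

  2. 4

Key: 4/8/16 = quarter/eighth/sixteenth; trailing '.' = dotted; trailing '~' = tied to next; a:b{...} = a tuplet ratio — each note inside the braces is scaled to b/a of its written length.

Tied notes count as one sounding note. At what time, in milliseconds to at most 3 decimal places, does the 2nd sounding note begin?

note 2 onset = 3b = 1374.046ms

1. 0.0ms @ 0 + 1374.046ms (3)
2. 1374.046ms @ 3 + 458.015ms (1)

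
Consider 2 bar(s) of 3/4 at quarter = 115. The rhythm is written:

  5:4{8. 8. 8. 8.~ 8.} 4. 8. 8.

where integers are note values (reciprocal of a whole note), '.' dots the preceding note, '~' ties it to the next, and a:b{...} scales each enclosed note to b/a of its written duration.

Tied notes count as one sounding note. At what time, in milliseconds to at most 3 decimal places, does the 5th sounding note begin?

1. 0.0ms @ 0 + 313.043ms (3/5)
2. 313.043ms @ 3/5 + 313.043ms (3/5)
3. 626.087ms @ 6/5 + 313.043ms (3/5)
4. 939.13ms @ 9/5 + 626.087ms (6/5)
5. 1565.217ms @ 3 + 782.609ms (3/2)
6. 2347.826ms @ 9/2 + 391.304ms (3/4)
7. 2739.13ms @ 21/4 + 391.304ms (3/4)

note 5 onset = 3b = 1565.217ms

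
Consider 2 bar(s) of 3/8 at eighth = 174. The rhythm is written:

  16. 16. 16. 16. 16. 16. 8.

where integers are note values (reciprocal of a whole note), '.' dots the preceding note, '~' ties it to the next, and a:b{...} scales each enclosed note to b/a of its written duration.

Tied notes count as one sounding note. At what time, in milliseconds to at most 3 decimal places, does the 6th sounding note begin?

note 6 onset = 15/4b = 1293.103ms

1. 0.0ms @ 0 + 258.621ms (3/4)
2. 258.621ms @ 3/4 + 258.621ms (3/4)
3. 517.241ms @ 3/2 + 258.621ms (3/4)
4. 775.862ms @ 9/4 + 258.621ms (3/4)
5. 1034.483ms @ 3 + 258.621ms (3/4)
6. 1293.103ms @ 15/4 + 258.621ms (3/4)
7. 1551.724ms @ 9/2 + 517.241ms (3/2)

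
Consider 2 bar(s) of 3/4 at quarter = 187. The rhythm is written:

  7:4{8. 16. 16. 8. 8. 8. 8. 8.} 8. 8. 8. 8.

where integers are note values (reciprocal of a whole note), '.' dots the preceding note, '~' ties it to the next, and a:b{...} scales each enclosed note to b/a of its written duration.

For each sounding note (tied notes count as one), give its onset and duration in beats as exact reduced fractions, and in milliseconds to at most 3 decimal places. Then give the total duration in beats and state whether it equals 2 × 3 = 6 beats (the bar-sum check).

1) 0.0ms=0b +137.51ms=3/7b
2) 137.51ms=3/7b +68.755ms=3/14b
3) 206.264ms=9/14b +68.755ms=3/14b
4) 275.019ms=6/7b +137.51ms=3/7b
5) 412.529ms=9/7b +137.51ms=3/7b
6) 550.038ms=12/7b +137.51ms=3/7b
7) 687.548ms=15/7b +137.51ms=3/7b
8) 825.057ms=18/7b +137.51ms=3/7b
9) 962.567ms=3b +240.642ms=3/4b
10) 1203.209ms=15/4b +240.642ms=3/4b
11) 1443.85ms=9/2b +240.642ms=3/4b
12) 1684.492ms=21/4b +240.642ms=3/4b
Σ=6b of 6 (187bpm 3/4) — PASS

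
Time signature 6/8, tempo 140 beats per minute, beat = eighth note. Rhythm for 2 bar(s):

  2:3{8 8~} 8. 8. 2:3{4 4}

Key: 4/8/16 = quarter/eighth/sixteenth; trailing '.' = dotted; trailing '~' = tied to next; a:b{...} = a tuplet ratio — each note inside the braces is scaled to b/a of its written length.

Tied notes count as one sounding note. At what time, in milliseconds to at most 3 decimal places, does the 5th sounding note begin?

note 5 onset = 9b = 3857.143ms

1. 0.0ms @ 0 + 642.857ms (3/2)
2. 642.857ms @ 3/2 + 1285.714ms (3)
3. 1928.571ms @ 9/2 + 642.857ms (3/2)
4. 2571.429ms @ 6 + 1285.714ms (3)
5. 3857.143ms @ 9 + 1285.714ms (3)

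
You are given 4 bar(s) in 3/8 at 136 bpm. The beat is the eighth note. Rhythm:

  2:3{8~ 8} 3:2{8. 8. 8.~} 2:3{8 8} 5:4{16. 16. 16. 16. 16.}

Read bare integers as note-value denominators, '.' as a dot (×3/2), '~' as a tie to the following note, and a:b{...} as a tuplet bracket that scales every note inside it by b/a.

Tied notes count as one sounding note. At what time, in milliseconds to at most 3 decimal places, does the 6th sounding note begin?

note 6 onset = 9b = 3970.588ms

1. 0.0ms @ 0 + 1323.529ms (3)
2. 1323.529ms @ 3 + 441.176ms (1)
3. 1764.706ms @ 4 + 441.176ms (1)
4. 2205.882ms @ 5 + 1102.941ms (5/2)
5. 3308.824ms @ 15/2 + 661.765ms (3/2)
6. 3970.588ms @ 9 + 264.706ms (3/5)
7. 4235.294ms @ 48/5 + 264.706ms (3/5)
8. 4500.0ms @ 51/5 + 264.706ms (3/5)
9. 4764.706ms @ 54/5 + 264.706ms (3/5)
10. 5029.412ms @ 57/5 + 264.706ms (3/5)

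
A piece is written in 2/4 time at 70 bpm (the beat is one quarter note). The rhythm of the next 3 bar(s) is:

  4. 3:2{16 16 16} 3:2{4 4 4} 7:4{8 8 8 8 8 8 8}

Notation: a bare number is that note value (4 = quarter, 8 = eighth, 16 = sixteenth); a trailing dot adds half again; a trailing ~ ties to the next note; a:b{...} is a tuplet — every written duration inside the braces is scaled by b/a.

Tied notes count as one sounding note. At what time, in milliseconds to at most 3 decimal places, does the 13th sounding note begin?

1. 0.0ms @ 0 + 1285.714ms (3/2)
2. 1285.714ms @ 3/2 + 142.857ms (1/6)
3. 1428.571ms @ 5/3 + 142.857ms (1/6)
4. 1571.429ms @ 11/6 + 142.857ms (1/6)
5. 1714.286ms @ 2 + 571.429ms (2/3)
6. 2285.714ms @ 8/3 + 571.429ms (2/3)
7. 2857.143ms @ 10/3 + 571.429ms (2/3)
8. 3428.571ms @ 4 + 244.898ms (2/7)
9. 3673.469ms @ 30/7 + 244.898ms (2/7)
10. 3918.367ms @ 32/7 + 244.898ms (2/7)
11. 4163.265ms @ 34/7 + 244.898ms (2/7)
12. 4408.163ms @ 36/7 + 244.898ms (2/7)
13. 4653.061ms @ 38/7 + 244.898ms (2/7)
14. 4897.959ms @ 40/7 + 244.898ms (2/7)

note 13 onset = 38/7b = 4653.061ms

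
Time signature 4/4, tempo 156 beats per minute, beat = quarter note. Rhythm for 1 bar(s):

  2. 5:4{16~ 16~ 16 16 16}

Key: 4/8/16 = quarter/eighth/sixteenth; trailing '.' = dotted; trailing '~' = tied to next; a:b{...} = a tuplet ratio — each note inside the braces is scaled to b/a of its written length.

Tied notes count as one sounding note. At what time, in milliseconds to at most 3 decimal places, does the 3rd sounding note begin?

note 3 onset = 18/5b = 1384.615ms

1. 0.0ms @ 0 + 1153.846ms (3)
2. 1153.846ms @ 3 + 230.769ms (3/5)
3. 1384.615ms @ 18/5 + 76.923ms (1/5)
4. 1461.538ms @ 19/5 + 76.923ms (1/5)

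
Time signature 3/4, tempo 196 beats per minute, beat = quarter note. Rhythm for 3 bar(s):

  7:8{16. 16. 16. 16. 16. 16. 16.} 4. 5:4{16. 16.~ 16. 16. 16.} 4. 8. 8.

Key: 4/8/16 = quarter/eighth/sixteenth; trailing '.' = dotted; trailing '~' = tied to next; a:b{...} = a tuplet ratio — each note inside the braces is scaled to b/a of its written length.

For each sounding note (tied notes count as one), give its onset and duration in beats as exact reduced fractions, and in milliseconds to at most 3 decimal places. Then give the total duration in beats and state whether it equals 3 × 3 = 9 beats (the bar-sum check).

1) 0.0ms=0b +131.195ms=3/7b
2) 131.195ms=3/7b +131.195ms=3/7b
3) 262.391ms=6/7b +131.195ms=3/7b
4) 393.586ms=9/7b +131.195ms=3/7b
5) 524.781ms=12/7b +131.195ms=3/7b
6) 655.977ms=15/7b +131.195ms=3/7b
7) 787.172ms=18/7b +131.195ms=3/7b
8) 918.367ms=3b +459.184ms=3/2b
9) 1377.551ms=9/2b +91.837ms=3/10b
10) 1469.388ms=24/5b +183.673ms=3/5b
11) 1653.061ms=27/5b +91.837ms=3/10b
12) 1744.898ms=57/10b +91.837ms=3/10b
13) 1836.735ms=6b +459.184ms=3/2b
14) 2295.918ms=15/2b +229.592ms=3/4b
15) 2525.51ms=33/4b +229.592ms=3/4b
Σ=9b of 9 (196bpm 3/4) — PASS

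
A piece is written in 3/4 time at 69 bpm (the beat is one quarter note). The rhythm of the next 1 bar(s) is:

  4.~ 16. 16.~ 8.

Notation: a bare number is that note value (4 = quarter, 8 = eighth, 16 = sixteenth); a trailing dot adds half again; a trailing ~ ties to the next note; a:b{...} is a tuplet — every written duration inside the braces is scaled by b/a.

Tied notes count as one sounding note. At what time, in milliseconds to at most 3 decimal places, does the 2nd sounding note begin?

1. 0.0ms @ 0 + 1630.435ms (15/8)
2. 1630.435ms @ 15/8 + 978.261ms (9/8)

note 2 onset = 15/8b = 1630.435ms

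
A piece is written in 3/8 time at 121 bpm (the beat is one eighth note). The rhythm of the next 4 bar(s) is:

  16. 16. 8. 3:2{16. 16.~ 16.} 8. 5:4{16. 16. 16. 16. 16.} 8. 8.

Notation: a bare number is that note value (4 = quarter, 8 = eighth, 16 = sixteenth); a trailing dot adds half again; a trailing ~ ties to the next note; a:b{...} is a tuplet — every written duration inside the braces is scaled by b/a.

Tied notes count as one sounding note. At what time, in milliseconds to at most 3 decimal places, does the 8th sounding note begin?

1. 0.0ms @ 0 + 371.901ms (3/4)
2. 371.901ms @ 3/4 + 371.901ms (3/4)
3. 743.802ms @ 3/2 + 743.802ms (3/2)
4. 1487.603ms @ 3 + 247.934ms (1/2)
5. 1735.537ms @ 7/2 + 495.868ms (1)
6. 2231.405ms @ 9/2 + 743.802ms (3/2)
7. 2975.207ms @ 6 + 297.521ms (3/5)
8. 3272.727ms @ 33/5 + 297.521ms (3/5)
9. 3570.248ms @ 36/5 + 297.521ms (3/5)
10. 3867.769ms @ 39/5 + 297.521ms (3/5)
11. 4165.289ms @ 42/5 + 297.521ms (3/5)
12. 4462.81ms @ 9 + 743.802ms (3/2)
13. 5206.612ms @ 21/2 + 743.802ms (3/2)

note 8 onset = 33/5b = 3272.727ms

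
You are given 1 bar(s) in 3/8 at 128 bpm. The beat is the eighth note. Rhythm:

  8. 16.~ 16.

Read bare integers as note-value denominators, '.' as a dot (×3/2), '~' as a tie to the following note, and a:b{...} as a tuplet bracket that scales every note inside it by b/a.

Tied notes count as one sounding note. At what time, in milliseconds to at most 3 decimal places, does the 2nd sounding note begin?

1. 0.0ms @ 0 + 703.125ms (3/2)
2. 703.125ms @ 3/2 + 703.125ms (3/2)

note 2 onset = 3/2b = 703.125ms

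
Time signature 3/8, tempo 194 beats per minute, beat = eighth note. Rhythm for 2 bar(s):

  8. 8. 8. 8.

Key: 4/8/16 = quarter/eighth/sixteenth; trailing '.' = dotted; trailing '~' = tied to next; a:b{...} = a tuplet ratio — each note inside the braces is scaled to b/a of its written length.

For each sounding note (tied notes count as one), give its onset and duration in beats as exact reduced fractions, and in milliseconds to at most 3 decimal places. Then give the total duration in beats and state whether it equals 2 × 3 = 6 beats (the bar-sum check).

1) 0.0ms=0b +463.918ms=3/2b
2) 463.918ms=3/2b +463.918ms=3/2b
3) 927.835ms=3b +463.918ms=3/2b
4) 1391.753ms=9/2b +463.918ms=3/2b
Σ=6b of 6 (194bpm 3/8) — PASS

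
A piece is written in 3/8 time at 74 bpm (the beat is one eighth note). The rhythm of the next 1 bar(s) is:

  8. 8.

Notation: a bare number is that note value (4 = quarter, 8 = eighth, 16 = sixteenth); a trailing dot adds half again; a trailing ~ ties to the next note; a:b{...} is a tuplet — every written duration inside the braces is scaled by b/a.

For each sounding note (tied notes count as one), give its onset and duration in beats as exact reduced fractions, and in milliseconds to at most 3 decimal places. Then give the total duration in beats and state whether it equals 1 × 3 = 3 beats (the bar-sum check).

1) 0.0ms=0b +1216.216ms=3/2b
2) 1216.216ms=3/2b +1216.216ms=3/2b
Σ=3b of 3 (74bpm 3/8) — PASS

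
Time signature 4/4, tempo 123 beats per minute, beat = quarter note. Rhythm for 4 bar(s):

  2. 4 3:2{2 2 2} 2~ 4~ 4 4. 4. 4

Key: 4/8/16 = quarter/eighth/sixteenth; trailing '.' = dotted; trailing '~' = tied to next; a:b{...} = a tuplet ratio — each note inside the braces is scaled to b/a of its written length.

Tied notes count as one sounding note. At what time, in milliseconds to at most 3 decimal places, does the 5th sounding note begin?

1. 0.0ms @ 0 + 1463.415ms (3)
2. 1463.415ms @ 3 + 487.805ms (1)
3. 1951.22ms @ 4 + 650.407ms (4/3)
4. 2601.626ms @ 16/3 + 650.407ms (4/3)
5. 3252.033ms @ 20/3 + 650.407ms (4/3)
6. 3902.439ms @ 8 + 1951.22ms (4)
7. 5853.659ms @ 12 + 731.707ms (3/2)
8. 6585.366ms @ 27/2 + 731.707ms (3/2)
9. 7317.073ms @ 15 + 487.805ms (1)

note 5 onset = 20/3b = 3252.033ms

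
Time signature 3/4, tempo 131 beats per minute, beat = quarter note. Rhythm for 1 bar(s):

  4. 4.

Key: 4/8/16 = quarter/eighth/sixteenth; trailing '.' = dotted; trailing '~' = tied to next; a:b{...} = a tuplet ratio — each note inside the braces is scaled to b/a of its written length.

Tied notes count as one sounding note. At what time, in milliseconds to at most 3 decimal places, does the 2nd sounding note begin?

note 2 onset = 3/2b = 687.023ms

1. 0.0ms @ 0 + 687.023ms (3/2)
2. 687.023ms @ 3/2 + 687.023ms (3/2)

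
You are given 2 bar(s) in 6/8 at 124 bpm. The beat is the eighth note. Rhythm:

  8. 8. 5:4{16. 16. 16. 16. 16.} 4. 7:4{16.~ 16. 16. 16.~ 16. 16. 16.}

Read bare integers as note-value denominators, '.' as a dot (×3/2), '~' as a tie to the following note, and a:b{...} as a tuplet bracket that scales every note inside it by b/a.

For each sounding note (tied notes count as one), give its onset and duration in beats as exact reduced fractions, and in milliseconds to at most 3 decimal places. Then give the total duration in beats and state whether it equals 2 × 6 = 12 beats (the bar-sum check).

1) 0.0ms=0b +725.806ms=3/2b
2) 725.806ms=3/2b +725.806ms=3/2b
3) 1451.613ms=3b +290.323ms=3/5b
4) 1741.935ms=18/5b +290.323ms=3/5b
5) 2032.258ms=21/5b +290.323ms=3/5b
6) 2322.581ms=24/5b +290.323ms=3/5b
7) 2612.903ms=27/5b +290.323ms=3/5b
8) 2903.226ms=6b +1451.613ms=3b
9) 4354.839ms=9b +414.747ms=6/7b
10) 4769.585ms=69/7b +207.373ms=3/7b
11) 4976.959ms=72/7b +414.747ms=6/7b
12) 5391.705ms=78/7b +207.373ms=3/7b
13) 5599.078ms=81/7b +207.373ms=3/7b
Σ=12b of 12 (124bpm 6/8) — PASS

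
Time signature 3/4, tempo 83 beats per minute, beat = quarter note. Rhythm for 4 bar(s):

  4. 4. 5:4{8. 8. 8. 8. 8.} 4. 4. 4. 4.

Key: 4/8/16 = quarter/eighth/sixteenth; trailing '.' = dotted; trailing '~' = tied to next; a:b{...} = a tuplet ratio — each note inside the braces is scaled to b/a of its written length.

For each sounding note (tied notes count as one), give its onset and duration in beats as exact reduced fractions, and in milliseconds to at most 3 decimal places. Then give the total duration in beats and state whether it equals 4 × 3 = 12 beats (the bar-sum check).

1) 0.0ms=0b +1084.337ms=3/2b
2) 1084.337ms=3/2b +1084.337ms=3/2b
3) 2168.675ms=3b +433.735ms=3/5b
4) 2602.41ms=18/5b +433.735ms=3/5b
5) 3036.145ms=21/5b +433.735ms=3/5b
6) 3469.88ms=24/5b +433.735ms=3/5b
7) 3903.614ms=27/5b +433.735ms=3/5b
8) 4337.349ms=6b +1084.337ms=3/2b
9) 5421.687ms=15/2b +1084.337ms=3/2b
10) 6506.024ms=9b +1084.337ms=3/2b
11) 7590.361ms=21/2b +1084.337ms=3/2b
Σ=12b of 12 (83bpm 3/4) — PASS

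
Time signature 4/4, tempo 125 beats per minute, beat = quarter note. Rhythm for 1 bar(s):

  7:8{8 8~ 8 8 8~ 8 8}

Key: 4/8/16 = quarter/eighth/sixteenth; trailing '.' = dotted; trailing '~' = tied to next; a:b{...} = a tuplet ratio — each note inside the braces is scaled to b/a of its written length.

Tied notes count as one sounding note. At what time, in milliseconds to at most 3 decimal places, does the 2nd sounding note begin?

note 2 onset = 4/7b = 274.286ms

1. 0.0ms @ 0 + 274.286ms (4/7)
2. 274.286ms @ 4/7 + 548.571ms (8/7)
3. 822.857ms @ 12/7 + 274.286ms (4/7)
4. 1097.143ms @ 16/7 + 548.571ms (8/7)
5. 1645.714ms @ 24/7 + 274.286ms (4/7)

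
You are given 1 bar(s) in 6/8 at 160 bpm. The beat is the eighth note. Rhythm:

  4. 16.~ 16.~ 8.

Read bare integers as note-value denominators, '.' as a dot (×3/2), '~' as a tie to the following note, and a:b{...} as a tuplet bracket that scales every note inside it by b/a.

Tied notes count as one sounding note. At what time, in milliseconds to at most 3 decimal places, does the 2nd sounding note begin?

1. 0.0ms @ 0 + 1125.0ms (3)
2. 1125.0ms @ 3 + 1125.0ms (3)

note 2 onset = 3b = 1125.0ms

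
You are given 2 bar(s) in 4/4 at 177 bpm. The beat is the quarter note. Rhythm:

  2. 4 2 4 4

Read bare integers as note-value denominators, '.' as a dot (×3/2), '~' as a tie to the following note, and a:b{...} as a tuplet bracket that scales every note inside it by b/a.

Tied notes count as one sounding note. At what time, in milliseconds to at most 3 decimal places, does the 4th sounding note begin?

1. 0.0ms @ 0 + 1016.949ms (3)
2. 1016.949ms @ 3 + 338.983ms (1)
3. 1355.932ms @ 4 + 677.966ms (2)
4. 2033.898ms @ 6 + 338.983ms (1)
5. 2372.881ms @ 7 + 338.983ms (1)

note 4 onset = 6b = 2033.898ms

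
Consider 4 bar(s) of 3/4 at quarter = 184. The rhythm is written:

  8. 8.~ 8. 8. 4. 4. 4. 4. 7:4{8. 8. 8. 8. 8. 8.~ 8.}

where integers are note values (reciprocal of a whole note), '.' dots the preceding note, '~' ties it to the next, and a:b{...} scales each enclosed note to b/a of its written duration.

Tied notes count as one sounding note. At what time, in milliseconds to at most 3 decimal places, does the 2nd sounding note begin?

1. 0.0ms @ 0 + 244.565ms (3/4)
2. 244.565ms @ 3/4 + 489.13ms (3/2)
3. 733.696ms @ 9/4 + 244.565ms (3/4)
4. 978.261ms @ 3 + 489.13ms (3/2)
5. 1467.391ms @ 9/2 + 489.13ms (3/2)
6. 1956.522ms @ 6 + 489.13ms (3/2)
7. 2445.652ms @ 15/2 + 489.13ms (3/2)
8. 2934.783ms @ 9 + 139.752ms (3/7)
9. 3074.534ms @ 66/7 + 139.752ms (3/7)
10. 3214.286ms @ 69/7 + 139.752ms (3/7)
11. 3354.037ms @ 72/7 + 139.752ms (3/7)
12. 3493.789ms @ 75/7 + 139.752ms (3/7)
13. 3633.54ms @ 78/7 + 279.503ms (6/7)

note 2 onset = 3/4b = 244.565ms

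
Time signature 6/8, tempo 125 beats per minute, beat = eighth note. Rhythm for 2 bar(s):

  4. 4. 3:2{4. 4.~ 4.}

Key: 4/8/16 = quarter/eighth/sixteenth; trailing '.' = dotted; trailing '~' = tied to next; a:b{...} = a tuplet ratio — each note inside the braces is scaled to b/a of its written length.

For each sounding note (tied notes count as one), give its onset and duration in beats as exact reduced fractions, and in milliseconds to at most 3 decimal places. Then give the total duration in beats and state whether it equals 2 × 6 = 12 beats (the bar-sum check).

1) 0.0ms=0b +1440.0ms=3b
2) 1440.0ms=3b +1440.0ms=3b
3) 2880.0ms=6b +960.0ms=2b
4) 3840.0ms=8b +1920.0ms=4b
Σ=12b of 12 (125bpm 6/8) — PASS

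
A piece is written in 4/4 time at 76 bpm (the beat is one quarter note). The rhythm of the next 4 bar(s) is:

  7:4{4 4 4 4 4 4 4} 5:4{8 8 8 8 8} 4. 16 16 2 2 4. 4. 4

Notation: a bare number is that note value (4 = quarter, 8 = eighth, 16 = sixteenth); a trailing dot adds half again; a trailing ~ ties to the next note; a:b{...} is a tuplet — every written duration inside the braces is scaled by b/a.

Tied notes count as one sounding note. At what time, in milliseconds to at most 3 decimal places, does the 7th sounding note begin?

note 7 onset = 24/7b = 2706.767ms

1. 0.0ms @ 0 + 451.128ms (4/7)
2. 451.128ms @ 4/7 + 451.128ms (4/7)
3. 902.256ms @ 8/7 + 451.128ms (4/7)
4. 1353.383ms @ 12/7 + 451.128ms (4/7)
5. 1804.511ms @ 16/7 + 451.128ms (4/7)
6. 2255.639ms @ 20/7 + 451.128ms (4/7)
7. 2706.767ms @ 24/7 + 451.128ms (4/7)
8. 3157.895ms @ 4 + 315.789ms (2/5)
9. 3473.684ms @ 22/5 + 315.789ms (2/5)
10. 3789.474ms @ 24/5 + 315.789ms (2/5)
11. 4105.263ms @ 26/5 + 315.789ms (2/5)
12. 4421.053ms @ 28/5 + 315.789ms (2/5)
13. 4736.842ms @ 6 + 1184.211ms (3/2)
14. 5921.053ms @ 15/2 + 197.368ms (1/4)
15. 6118.421ms @ 31/4 + 197.368ms (1/4)
16. 6315.789ms @ 8 + 1578.947ms (2)
17. 7894.737ms @ 10 + 1578.947ms (2)
18. 9473.684ms @ 12 + 1184.211ms (3/2)
19. 10657.895ms @ 27/2 + 1184.211ms (3/2)
20. 11842.105ms @ 15 + 789.474ms (1)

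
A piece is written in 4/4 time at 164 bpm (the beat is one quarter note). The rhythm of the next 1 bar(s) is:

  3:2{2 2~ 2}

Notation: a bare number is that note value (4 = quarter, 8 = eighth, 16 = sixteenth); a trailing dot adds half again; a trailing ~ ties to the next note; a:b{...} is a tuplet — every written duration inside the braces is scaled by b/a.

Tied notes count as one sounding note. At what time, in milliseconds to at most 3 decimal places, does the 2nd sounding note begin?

note 2 onset = 4/3b = 487.805ms

1. 0.0ms @ 0 + 487.805ms (4/3)
2. 487.805ms @ 4/3 + 975.61ms (8/3)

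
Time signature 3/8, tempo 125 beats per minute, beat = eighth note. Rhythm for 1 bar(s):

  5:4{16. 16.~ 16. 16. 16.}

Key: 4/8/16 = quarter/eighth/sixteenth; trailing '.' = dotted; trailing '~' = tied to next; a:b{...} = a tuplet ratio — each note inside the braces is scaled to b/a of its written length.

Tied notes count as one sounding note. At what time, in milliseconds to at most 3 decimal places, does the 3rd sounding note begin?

note 3 onset = 9/5b = 864.0ms

1. 0.0ms @ 0 + 288.0ms (3/5)
2. 288.0ms @ 3/5 + 576.0ms (6/5)
3. 864.0ms @ 9/5 + 288.0ms (3/5)
4. 1152.0ms @ 12/5 + 288.0ms (3/5)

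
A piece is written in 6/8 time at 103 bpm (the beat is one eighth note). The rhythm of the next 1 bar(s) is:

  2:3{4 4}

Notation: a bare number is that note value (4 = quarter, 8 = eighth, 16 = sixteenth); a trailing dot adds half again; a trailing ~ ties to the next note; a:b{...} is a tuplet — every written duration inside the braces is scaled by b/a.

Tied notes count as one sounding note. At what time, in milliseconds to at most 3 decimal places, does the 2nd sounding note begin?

note 2 onset = 3b = 1747.573ms

1. 0.0ms @ 0 + 1747.573ms (3)
2. 1747.573ms @ 3 + 1747.573ms (3)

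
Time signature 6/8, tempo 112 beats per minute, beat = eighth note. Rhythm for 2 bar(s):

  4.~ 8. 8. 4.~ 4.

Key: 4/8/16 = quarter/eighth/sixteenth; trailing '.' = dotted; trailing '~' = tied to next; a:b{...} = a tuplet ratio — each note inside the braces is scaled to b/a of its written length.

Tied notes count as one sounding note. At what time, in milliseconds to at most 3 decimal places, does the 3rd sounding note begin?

1. 0.0ms @ 0 + 2410.714ms (9/2)
2. 2410.714ms @ 9/2 + 803.571ms (3/2)
3. 3214.286ms @ 6 + 3214.286ms (6)

note 3 onset = 6b = 3214.286ms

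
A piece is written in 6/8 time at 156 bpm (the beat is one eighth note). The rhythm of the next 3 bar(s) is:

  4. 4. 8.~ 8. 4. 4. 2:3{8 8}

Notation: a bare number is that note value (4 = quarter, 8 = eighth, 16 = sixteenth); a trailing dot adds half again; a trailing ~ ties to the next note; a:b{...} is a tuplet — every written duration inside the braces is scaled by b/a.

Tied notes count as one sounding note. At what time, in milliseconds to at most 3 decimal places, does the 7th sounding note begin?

1. 0.0ms @ 0 + 1153.846ms (3)
2. 1153.846ms @ 3 + 1153.846ms (3)
3. 2307.692ms @ 6 + 1153.846ms (3)
4. 3461.538ms @ 9 + 1153.846ms (3)
5. 4615.385ms @ 12 + 1153.846ms (3)
6. 5769.231ms @ 15 + 576.923ms (3/2)
7. 6346.154ms @ 33/2 + 576.923ms (3/2)

note 7 onset = 33/2b = 6346.154ms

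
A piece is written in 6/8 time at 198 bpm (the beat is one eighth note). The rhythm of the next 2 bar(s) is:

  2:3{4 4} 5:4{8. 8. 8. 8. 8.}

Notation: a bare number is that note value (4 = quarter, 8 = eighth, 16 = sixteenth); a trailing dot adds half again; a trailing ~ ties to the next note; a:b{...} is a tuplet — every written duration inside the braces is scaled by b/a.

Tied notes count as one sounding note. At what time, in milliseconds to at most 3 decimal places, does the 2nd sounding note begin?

note 2 onset = 3b = 909.091ms

1. 0.0ms @ 0 + 909.091ms (3)
2. 909.091ms @ 3 + 909.091ms (3)
3. 1818.182ms @ 6 + 363.636ms (6/5)
4. 2181.818ms @ 36/5 + 363.636ms (6/5)
5. 2545.455ms @ 42/5 + 363.636ms (6/5)
6. 2909.091ms @ 48/5 + 363.636ms (6/5)
7. 3272.727ms @ 54/5 + 363.636ms (6/5)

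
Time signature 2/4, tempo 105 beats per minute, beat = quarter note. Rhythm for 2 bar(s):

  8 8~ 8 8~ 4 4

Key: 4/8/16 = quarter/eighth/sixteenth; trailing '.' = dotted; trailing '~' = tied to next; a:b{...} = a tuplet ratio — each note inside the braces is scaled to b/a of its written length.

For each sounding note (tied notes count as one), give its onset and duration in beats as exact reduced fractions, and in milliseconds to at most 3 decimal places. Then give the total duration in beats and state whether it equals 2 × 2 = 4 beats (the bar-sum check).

1) 0.0ms=0b +285.714ms=1/2b
2) 285.714ms=1/2b +571.429ms=1b
3) 857.143ms=3/2b +857.143ms=3/2b
4) 1714.286ms=3b +571.429ms=1b
Σ=4b of 4 (105bpm 2/4) — PASS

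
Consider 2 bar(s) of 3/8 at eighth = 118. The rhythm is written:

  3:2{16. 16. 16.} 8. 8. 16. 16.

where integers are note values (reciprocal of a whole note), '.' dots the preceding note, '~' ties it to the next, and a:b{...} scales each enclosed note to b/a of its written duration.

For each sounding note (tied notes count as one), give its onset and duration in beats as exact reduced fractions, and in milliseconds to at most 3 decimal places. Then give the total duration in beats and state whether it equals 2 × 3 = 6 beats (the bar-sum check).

1) 0.0ms=0b +254.237ms=1/2b
2) 254.237ms=1/2b +254.237ms=1/2b
3) 508.475ms=1b +254.237ms=1/2b
4) 762.712ms=3/2b +762.712ms=3/2b
5) 1525.424ms=3b +762.712ms=3/2b
6) 2288.136ms=9/2b +381.356ms=3/4b
7) 2669.492ms=21/4b +381.356ms=3/4b
Σ=6b of 6 (118bpm 3/8) — PASS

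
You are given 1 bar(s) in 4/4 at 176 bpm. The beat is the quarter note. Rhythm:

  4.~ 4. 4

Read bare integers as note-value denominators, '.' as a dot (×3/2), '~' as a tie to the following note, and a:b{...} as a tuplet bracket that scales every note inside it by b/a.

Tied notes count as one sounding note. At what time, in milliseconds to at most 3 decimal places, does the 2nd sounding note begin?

1. 0.0ms @ 0 + 1022.727ms (3)
2. 1022.727ms @ 3 + 340.909ms (1)

note 2 onset = 3b = 1022.727ms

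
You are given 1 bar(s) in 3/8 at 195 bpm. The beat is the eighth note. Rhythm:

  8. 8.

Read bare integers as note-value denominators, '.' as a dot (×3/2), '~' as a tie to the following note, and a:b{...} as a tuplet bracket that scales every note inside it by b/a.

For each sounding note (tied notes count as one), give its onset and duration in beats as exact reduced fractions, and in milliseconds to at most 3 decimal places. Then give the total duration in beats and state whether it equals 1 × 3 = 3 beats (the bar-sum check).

1) 0.0ms=0b +461.538ms=3/2b
2) 461.538ms=3/2b +461.538ms=3/2b
Σ=3b of 3 (195bpm 3/8) — PASS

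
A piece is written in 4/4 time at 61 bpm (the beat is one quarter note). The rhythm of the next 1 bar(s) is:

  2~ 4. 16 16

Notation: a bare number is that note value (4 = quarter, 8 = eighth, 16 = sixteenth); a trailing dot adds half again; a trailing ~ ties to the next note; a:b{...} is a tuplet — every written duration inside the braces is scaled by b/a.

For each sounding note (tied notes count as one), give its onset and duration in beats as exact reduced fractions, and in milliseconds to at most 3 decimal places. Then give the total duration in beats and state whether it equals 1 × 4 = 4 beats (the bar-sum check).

1) 0.0ms=0b +3442.623ms=7/2b
2) 3442.623ms=7/2b +245.902ms=1/4b
3) 3688.525ms=15/4b +245.902ms=1/4b
Σ=4b of 4 (61bpm 4/4) — PASS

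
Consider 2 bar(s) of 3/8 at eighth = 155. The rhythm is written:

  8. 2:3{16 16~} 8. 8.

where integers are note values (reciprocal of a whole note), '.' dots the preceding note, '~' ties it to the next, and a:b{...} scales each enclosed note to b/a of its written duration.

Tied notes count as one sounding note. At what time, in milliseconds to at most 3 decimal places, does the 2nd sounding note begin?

1. 0.0ms @ 0 + 580.645ms (3/2)
2. 580.645ms @ 3/2 + 290.323ms (3/4)
3. 870.968ms @ 9/4 + 870.968ms (9/4)
4. 1741.935ms @ 9/2 + 580.645ms (3/2)

note 2 onset = 3/2b = 580.645ms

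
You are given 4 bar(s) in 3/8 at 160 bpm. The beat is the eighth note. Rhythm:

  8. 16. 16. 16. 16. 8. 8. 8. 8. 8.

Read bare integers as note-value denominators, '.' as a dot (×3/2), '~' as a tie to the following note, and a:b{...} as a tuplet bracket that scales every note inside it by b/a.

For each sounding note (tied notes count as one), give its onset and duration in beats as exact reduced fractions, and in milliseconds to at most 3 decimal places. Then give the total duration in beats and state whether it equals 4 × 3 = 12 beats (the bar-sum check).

1) 0.0ms=0b +562.5ms=3/2b
2) 562.5ms=3/2b +281.25ms=3/4b
3) 843.75ms=9/4b +281.25ms=3/4b
4) 1125.0ms=3b +281.25ms=3/4b
5) 1406.25ms=15/4b +281.25ms=3/4b
6) 1687.5ms=9/2b +562.5ms=3/2b
7) 2250.0ms=6b +562.5ms=3/2b
8) 2812.5ms=15/2b +562.5ms=3/2b
9) 3375.0ms=9b +562.5ms=3/2b
10) 3937.5ms=21/2b +562.5ms=3/2b
Σ=12b of 12 (160bpm 3/8) — PASS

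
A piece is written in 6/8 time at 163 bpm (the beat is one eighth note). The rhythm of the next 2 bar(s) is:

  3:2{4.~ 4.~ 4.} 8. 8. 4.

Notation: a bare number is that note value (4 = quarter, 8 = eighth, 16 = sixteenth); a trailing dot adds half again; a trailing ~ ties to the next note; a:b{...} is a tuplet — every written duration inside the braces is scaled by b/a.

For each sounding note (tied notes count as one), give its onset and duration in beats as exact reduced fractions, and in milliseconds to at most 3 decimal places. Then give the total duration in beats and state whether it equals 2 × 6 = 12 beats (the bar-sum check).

1) 0.0ms=0b +2208.589ms=6b
2) 2208.589ms=6b +552.147ms=3/2b
3) 2760.736ms=15/2b +552.147ms=3/2b
4) 3312.883ms=9b +1104.294ms=3b
Σ=12b of 12 (163bpm 6/8) — PASS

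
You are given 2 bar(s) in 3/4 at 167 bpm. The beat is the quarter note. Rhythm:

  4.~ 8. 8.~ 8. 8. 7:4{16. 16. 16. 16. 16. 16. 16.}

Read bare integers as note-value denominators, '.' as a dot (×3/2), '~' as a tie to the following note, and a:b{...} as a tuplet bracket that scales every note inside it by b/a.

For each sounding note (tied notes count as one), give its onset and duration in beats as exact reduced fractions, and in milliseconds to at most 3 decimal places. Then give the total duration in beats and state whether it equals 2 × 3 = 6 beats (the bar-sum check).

1) 0.0ms=0b +808.383ms=9/4b
2) 808.383ms=9/4b +538.922ms=3/2b
3) 1347.305ms=15/4b +269.461ms=3/4b
4) 1616.766ms=9/2b +76.989ms=3/14b
5) 1693.755ms=33/7b +76.989ms=3/14b
6) 1770.744ms=69/14b +76.989ms=3/14b
7) 1847.733ms=36/7b +76.989ms=3/14b
8) 1924.722ms=75/14b +76.989ms=3/14b
9) 2001.711ms=39/7b +76.989ms=3/14b
10) 2078.7ms=81/14b +76.989ms=3/14b
Σ=6b of 6 (167bpm 3/4) — PASS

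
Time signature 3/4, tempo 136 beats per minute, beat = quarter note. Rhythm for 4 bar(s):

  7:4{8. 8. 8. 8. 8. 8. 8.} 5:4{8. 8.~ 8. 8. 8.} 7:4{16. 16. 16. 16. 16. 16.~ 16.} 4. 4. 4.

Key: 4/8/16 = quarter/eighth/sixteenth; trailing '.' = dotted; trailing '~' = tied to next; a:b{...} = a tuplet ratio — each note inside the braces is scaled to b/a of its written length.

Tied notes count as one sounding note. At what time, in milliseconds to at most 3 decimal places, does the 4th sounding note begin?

note 4 onset = 9/7b = 567.227ms

1. 0.0ms @ 0 + 189.076ms (3/7)
2. 189.076ms @ 3/7 + 189.076ms (3/7)
3. 378.151ms @ 6/7 + 189.076ms (3/7)
4. 567.227ms @ 9/7 + 189.076ms (3/7)
5. 756.303ms @ 12/7 + 189.076ms (3/7)
6. 945.378ms @ 15/7 + 189.076ms (3/7)
7. 1134.454ms @ 18/7 + 189.076ms (3/7)
8. 1323.529ms @ 3 + 264.706ms (3/5)
9. 1588.235ms @ 18/5 + 529.412ms (6/5)
10. 2117.647ms @ 24/5 + 264.706ms (3/5)
11. 2382.353ms @ 27/5 + 264.706ms (3/5)
12. 2647.059ms @ 6 + 94.538ms (3/14)
13. 2741.597ms @ 87/14 + 94.538ms (3/14)
14. 2836.134ms @ 45/7 + 94.538ms (3/14)
15. 2930.672ms @ 93/14 + 94.538ms (3/14)
16. 3025.21ms @ 48/7 + 94.538ms (3/14)
17. 3119.748ms @ 99/14 + 189.076ms (3/7)
18. 3308.824ms @ 15/2 + 661.765ms (3/2)
19. 3970.588ms @ 9 + 661.765ms (3/2)
20. 4632.353ms @ 21/2 + 661.765ms (3/2)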